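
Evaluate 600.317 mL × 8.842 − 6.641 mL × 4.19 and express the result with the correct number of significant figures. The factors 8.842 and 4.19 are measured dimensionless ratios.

600.317 × 8.842 = 5308.002914 → 5308 mL (4 s.f., last digit at the 10^0 place).
6.641 × 4.19 = 27.82579 → 27.8 mL (3 s.f., last digit at the 10^-1 place).
Difference: 5280.177124 mL; keep the coarser place, 10^0.
Result: 5280. mL.

5280. mL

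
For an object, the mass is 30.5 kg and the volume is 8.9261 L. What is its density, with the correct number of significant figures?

density = 30.5 kg ÷ 8.9261 L = 3.4169458106… kg/L.
30.5 has 3 significant figures; 8.9261 has 5.
Division/multiplication keeps the fewest: 3 significant figures.
Rounded: 3.42 kg/L.

3.42 kg/L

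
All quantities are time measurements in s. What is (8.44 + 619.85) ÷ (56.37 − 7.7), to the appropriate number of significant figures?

8.44 + 619.85 = 628.29, limited to 2 d.p. → 5 s.f.; 56.37 − 7.7 = 48.67, limited to 1 d.p. → 3 s.f.
Carrying full precision, 628.29 ÷ 48.67 = 12.9091843024…; keep min(5, 3) = 3 s.f.
Rounded to 3 significant figures: 12.9.

12.9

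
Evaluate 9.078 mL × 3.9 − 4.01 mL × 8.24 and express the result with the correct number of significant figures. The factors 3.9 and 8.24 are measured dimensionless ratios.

9.078 × 3.9 = 35.4042 → 35 mL (2 s.f., last digit at the 10^0 place).
4.01 × 8.24 = 33.0424 → 33.0 mL (3 s.f., last digit at the 10^-1 place).
Difference: 2.3618 mL; keep the coarser place, 10^0.
Result: 2 mL.

2 mL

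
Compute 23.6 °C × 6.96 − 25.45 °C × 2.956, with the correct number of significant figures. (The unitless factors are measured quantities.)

23.6 × 6.96 = 164.256 → 164 °C (3 s.f., last digit at the 10^0 place).
25.45 × 2.956 = 75.2302 → 75.23 °C (4 s.f., last digit at the 10^-2 place).
Difference: 89.0258 °C; keep the coarser place, 10^0.
Result: 89 °C.

89 °C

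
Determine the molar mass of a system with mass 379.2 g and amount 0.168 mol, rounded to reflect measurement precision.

2.26 × 10^3 g/mol

molar mass = 379.2 g ÷ 0.168 mol = 2257.14285714… g/mol.
379.2 has 4 significant figures; 0.168 has 3.
Division/multiplication keeps the fewest: 3 significant figures.
Rounded: 2.26 × 10^3 g/mol.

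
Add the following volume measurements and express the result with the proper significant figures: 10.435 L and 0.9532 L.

10.435 L + 0.9532 L = 11.3882 L.
Addition/subtraction keeps the fewest decimal places: 10.435 → 3 decimal places, 0.9532 → 4 decimal places; limit is 3.
Rounded to 3 decimal places: 11.388 L.

11.388 L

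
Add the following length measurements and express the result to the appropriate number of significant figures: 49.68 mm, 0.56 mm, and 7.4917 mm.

57.73 mm

49.68 mm + 0.56 mm + 7.4917 mm = 57.7317 mm.
Addition/subtraction keeps the fewest decimal places: 49.68 → 2 decimal places, 0.56 → 2 decimal places, 7.4917 → 4 decimal places; limit is 2.
Rounded to 2 decimal places: 57.73 mm.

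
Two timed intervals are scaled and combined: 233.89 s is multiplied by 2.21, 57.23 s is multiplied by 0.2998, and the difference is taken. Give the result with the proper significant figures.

500. s

233.89 × 2.21 = 516.8969 → 517 s (3 s.f., last digit at the 10^0 place).
57.23 × 0.2998 = 17.157554 → 17.16 s (4 s.f., last digit at the 10^-2 place).
Difference: 499.739346 s; keep the coarser place, 10^0.
Result: 500. s.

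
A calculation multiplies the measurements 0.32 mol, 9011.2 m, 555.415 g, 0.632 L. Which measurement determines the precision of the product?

0.32 mol → 2 s.f.; 9011.2 m → 5 s.f.; 555.415 g → 6 s.f.; 0.632 L → 3 s.f.
The fewest is 2 significant figures, from 0.32 mol.

0.32 mol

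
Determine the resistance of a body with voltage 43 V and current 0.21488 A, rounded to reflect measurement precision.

2.0 × 10^2 Ω

resistance = 43 V ÷ 0.21488 A = 200.111690246… Ω.
43 has 2 significant figures; 0.21488 has 5.
Division/multiplication keeps the fewest: 2 significant figures.
Rounded: 2.0 × 10^2 Ω.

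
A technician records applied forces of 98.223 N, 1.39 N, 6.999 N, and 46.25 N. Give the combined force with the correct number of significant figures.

98.223 N + 1.39 N + 6.999 N + 46.25 N = 152.862 N.
Addition/subtraction keeps the fewest decimal places: 98.223 → 3 decimal places, 1.39 → 2 decimal places, 6.999 → 3 decimal places, 46.25 → 2 decimal places; limit is 2.
Rounded to 2 decimal places: 152.86 N.

152.86 N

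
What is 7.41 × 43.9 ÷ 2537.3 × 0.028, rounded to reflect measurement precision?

0.0036

7.41 × 43.9 ÷ 2537.3 × 0.028 = 0.00358978914594…
Multiplication/division keeps the fewest significant figures: 7.41 → 3 s.f., 43.9 → 3 s.f., 2537.3 → 5 s.f., 0.028 → 2 s.f.; limit is 2.
Rounded to 2 significant figures: 0.0036.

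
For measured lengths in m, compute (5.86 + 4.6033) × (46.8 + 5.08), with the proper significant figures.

543 m²

5.86 + 4.6033 = 10.4633, limited to 2 d.p. → 4 s.f.; 46.8 + 5.08 = 51.88, limited to 1 d.p. → 3 s.f.
Carrying full precision, 10.4633 × 51.88 = 542.836004; keep min(4, 3) = 3 s.f.
Rounded to 3 significant figures: 543 m².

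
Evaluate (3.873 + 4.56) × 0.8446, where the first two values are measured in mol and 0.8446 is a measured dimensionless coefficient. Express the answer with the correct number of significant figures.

3.873 mol + 4.56 mol = 8.433 mol; the sum is limited to 2 decimal places (3 s.f.).
Carrying full precision, 8.433 × 0.8446 = 7.1225118 mol; 0.8446 has 4 s.f., so the result keeps min(3, 4) = 3 s.f.
Rounded to 3 significant figures: 7.12 mol.

7.12 mol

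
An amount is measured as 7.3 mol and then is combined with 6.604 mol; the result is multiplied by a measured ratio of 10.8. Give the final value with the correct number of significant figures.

7.3 mol + 6.604 mol = 13.904 mol; the sum is limited to 1 decimal place (3 s.f.).
Carrying full precision, 13.904 × 10.8 = 150.1632 mol; 10.8 has 3 s.f., so the result keeps min(3, 3) = 3 s.f.
Rounded to 3 significant figures: 1.50 × 10^2 mol.

1.50 × 10^2 mol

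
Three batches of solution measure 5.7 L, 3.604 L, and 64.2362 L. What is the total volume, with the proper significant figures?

73.5 L

5.7 L + 3.604 L + 64.2362 L = 73.5402 L.
Addition/subtraction keeps the fewest decimal places: 5.7 → 1 decimal place, 3.604 → 3 decimal places, 64.2362 → 4 decimal places; limit is 1.
Rounded to 1 decimal place: 73.5 L.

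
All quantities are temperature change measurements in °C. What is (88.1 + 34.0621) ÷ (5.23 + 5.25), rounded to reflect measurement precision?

88.1 + 34.0621 = 122.1621, limited to 1 d.p. → 4 s.f.; 5.23 + 5.25 = 10.48, limited to 2 d.p. → 4 s.f.
Carrying full precision, 122.1621 ÷ 10.48 = 11.6566889313…; keep min(4, 4) = 4 s.f.
Rounded to 4 significant figures: 11.66.

11.66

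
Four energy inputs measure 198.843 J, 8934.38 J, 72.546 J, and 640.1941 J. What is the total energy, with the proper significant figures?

9.84596 × 10³ J

198.843 J + 8934.38 J + 72.546 J + 640.1941 J = 9845.9631 J.
Addition/subtraction keeps the fewest decimal places: 198.843 → 3 decimal places, 8934.38 → 2 decimal places, 72.546 → 3 decimal places, 640.1941 → 4 decimal places; limit is 2.
Rounded to 2 decimal places: 9.84596 × 10³ J.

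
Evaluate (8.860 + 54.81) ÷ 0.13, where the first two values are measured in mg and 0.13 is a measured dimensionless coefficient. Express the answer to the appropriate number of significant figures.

4.9 × 10² mg

8.860 mg + 54.81 mg = 63.670 mg; the sum is limited to 2 decimal places (4 s.f.).
Carrying full precision, 63.670 ÷ 0.13 = 489.769230769… mg; 0.13 has 2 s.f., so the result keeps min(4, 2) = 2 s.f.
Rounded to 2 significant figures: 4.9 × 10² mg.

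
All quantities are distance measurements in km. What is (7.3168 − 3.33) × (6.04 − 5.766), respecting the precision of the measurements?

7.3168 − 3.33 = 3.9868, limited to 2 d.p. → 3 s.f.; 6.04 − 5.766 = 0.274, limited to 2 d.p. → 2 s.f.
Carrying full precision, 3.9868 × 0.274 = 1.0923832; keep min(3, 2) = 2 s.f.
Rounded to 2 significant figures: 1.1 km².

1.1 km²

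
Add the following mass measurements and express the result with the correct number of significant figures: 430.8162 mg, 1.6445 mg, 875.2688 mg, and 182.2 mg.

430.8162 mg + 1.6445 mg + 875.2688 mg + 182.2 mg = 1489.9295 mg.
Addition/subtraction keeps the fewest decimal places: 430.8162 → 4 decimal places, 1.6445 → 4 decimal places, 875.2688 → 4 decimal places, 182.2 → 1 decimal place; limit is 1.
Rounded to 1 decimal place: 1489.9 mg.

1489.9 mg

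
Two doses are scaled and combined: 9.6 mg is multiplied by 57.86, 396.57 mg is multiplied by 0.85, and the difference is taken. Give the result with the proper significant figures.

9.6 × 57.86 = 555.456 → 5.6 × 10^2 mg (2 s.f., last digit at the 10^1 place).
396.57 × 0.85 = 337.0845 → 3.4 × 10^2 mg (2 s.f., last digit at the 10^1 place).
Difference: 218.3715 mg; keep the coarser place, 10^1.
Result: 2.2 × 10^2 mg.

2.2 × 10^2 mg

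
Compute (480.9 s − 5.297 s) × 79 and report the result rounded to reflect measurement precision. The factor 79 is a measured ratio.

3.8 × 10⁴ s

480.9 s − 5.297 s = 475.603 s; the difference is limited to 1 decimal place (4 s.f.).
Carrying full precision, 475.603 × 79 = 37572.637 s; 79 has 2 s.f., so the result keeps min(4, 2) = 2 s.f.
Rounded to 2 significant figures: 3.8 × 10⁴ s.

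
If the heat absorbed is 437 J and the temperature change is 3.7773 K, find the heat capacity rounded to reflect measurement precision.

116 J/K

heat capacity = 437 J ÷ 3.7773 K = 115.69110211… J/K.
437 has 3 significant figures; 3.7773 has 5.
Division/multiplication keeps the fewest: 3 significant figures.
Rounded: 116 J/K.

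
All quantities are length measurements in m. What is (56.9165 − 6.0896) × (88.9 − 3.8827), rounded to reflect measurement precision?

56.9165 − 6.0896 = 50.8269, limited to 4 d.p. → 6 s.f.; 88.9 − 3.8827 = 85.0173, limited to 1 d.p. → 3 s.f.
Carrying full precision, 50.8269 × 85.0173 = 4321.16580537; keep min(6, 3) = 3 s.f.
Rounded to 3 significant figures: 4.32 × 10^3 m².

4.32 × 10^3 m²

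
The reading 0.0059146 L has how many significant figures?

0.0059146: leading zeros are not significant.

5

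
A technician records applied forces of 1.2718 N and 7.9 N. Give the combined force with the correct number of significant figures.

1.2718 N + 7.9 N = 9.1718 N.
Addition/subtraction keeps the fewest decimal places: 1.2718 → 4 decimal places, 7.9 → 1 decimal place; limit is 1.
Rounded to 1 decimal place: 9.2 N.

9.2 N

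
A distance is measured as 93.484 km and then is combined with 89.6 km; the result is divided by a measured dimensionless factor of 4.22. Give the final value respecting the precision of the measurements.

93.484 km + 89.6 km = 183.084 km; the sum is limited to 1 decimal place (4 s.f.).
Carrying full precision, 183.084 ÷ 4.22 = 43.3848341232… km; 4.22 has 3 s.f., so the result keeps min(4, 3) = 3 s.f.
Rounded to 3 significant figures: 43.4 km.

43.4 km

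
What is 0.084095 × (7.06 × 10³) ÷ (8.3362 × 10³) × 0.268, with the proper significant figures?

0.0191

0.084095 × (7.06 × 10³) ÷ (8.3362 × 10³) × 0.268 = 0.0190871701255…
Multiplication/division keeps the fewest significant figures: 0.084095 → 5 s.f., 7.06 × 10³ → 3 s.f., 8.3362 × 10³ → 5 s.f., 0.268 → 3 s.f.; limit is 3.
Rounded to 3 significant figures: 0.0191.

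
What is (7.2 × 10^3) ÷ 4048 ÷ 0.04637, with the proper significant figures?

38

(7.2 × 10^3) ÷ 4048 ÷ 0.04637 = 38.3579065448…
Multiplication/division keeps the fewest significant figures: 7.2 × 10^3 → 2 s.f., 4048 → 4 s.f., 0.04637 → 4 s.f.; limit is 2.
Rounded to 2 significant figures: 38.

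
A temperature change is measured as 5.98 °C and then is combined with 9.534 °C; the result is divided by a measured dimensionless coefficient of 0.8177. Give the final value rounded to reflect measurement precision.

5.98 °C + 9.534 °C = 15.514 °C; the sum is limited to 2 decimal places (4 s.f.).
Carrying full precision, 15.514 ÷ 0.8177 = 18.9727283845… °C; 0.8177 has 4 s.f., so the result keeps min(4, 4) = 4 s.f.
Rounded to 4 significant figures: 18.97 °C.

18.97 °C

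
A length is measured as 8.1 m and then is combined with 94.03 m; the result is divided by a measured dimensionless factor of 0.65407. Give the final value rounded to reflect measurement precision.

1.561 × 10² m

8.1 m + 94.03 m = 102.13 m; the sum is limited to 1 decimal place (4 s.f.).
Carrying full precision, 102.13 ÷ 0.65407 = 156.145366704… m; 0.65407 has 5 s.f., so the result keeps min(4, 5) = 4 s.f.
Rounded to 4 significant figures: 1.561 × 10² m.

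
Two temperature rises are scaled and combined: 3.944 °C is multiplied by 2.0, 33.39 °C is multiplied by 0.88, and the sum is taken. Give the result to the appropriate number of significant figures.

3.944 × 2.0 = 7.888 → 7.9 °C (2 s.f., last digit at the 10^-1 place).
33.39 × 0.88 = 29.3832 → 29 °C (2 s.f., last digit at the 10^0 place).
Sum: 37.2712 °C; keep the coarser place, 10^0.
Result: 37 °C.

37 °C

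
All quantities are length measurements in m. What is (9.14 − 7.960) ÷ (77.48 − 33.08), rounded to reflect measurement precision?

0.0266

9.14 − 7.960 = 1.180, limited to 2 d.p. → 3 s.f.; 77.48 − 33.08 = 44.40, limited to 2 d.p. → 4 s.f.
Carrying full precision, 1.180 ÷ 44.40 = 0.0265765765766…; keep min(3, 4) = 3 s.f.
Rounded to 3 significant figures: 0.0266.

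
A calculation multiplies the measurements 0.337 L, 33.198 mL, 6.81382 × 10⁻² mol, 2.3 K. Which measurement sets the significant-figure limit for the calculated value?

2.3 K

0.337 L → 3 s.f.; 33.198 mL → 5 s.f.; 6.81382 × 10⁻² mol → 6 s.f.; 2.3 K → 2 s.f.
The fewest is 2 significant figures, from 2.3 K.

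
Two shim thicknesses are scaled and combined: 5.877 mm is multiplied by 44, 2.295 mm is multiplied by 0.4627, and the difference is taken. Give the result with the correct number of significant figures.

2.6 × 10^2 mm

5.877 × 44 = 258.588 → 2.6 × 10^2 mm (2 s.f., last digit at the 10^1 place).
2.295 × 0.4627 = 1.0618965 → 1.062 mm (4 s.f., last digit at the 10^-3 place).
Difference: 257.5261035 mm; keep the coarser place, 10^1.
Result: 2.6 × 10^2 mm.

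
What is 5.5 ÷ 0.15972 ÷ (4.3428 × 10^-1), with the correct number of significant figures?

5.5 ÷ 0.15972 ÷ (4.3428 × 10^-1) = 79.292764364…
Multiplication/division keeps the fewest significant figures: 5.5 → 2 s.f., 0.15972 → 5 s.f., 4.3428 × 10^-1 → 5 s.f.; limit is 2.
Rounded to 2 significant figures: 79.

79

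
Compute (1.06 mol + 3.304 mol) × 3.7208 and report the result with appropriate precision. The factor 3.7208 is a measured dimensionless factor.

1.06 mol + 3.304 mol = 4.364 mol; the sum is limited to 2 decimal places (3 s.f.).
Carrying full precision, 4.364 × 3.7208 = 16.2375712 mol; 3.7208 has 5 s.f., so the result keeps min(3, 5) = 3 s.f.
Rounded to 3 significant figures: 16.2 mol.

16.2 mol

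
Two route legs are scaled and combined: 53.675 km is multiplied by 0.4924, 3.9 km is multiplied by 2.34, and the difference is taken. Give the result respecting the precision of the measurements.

17.3 km

53.675 × 0.4924 = 26.42957 → 26.43 km (4 s.f., last digit at the 10^-2 place).
3.9 × 2.34 = 9.126 → 9.1 km (2 s.f., last digit at the 10^-1 place).
Difference: 17.30357 km; keep the coarser place, 10^-1.
Result: 17.3 km.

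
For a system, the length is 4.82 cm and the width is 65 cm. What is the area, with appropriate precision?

3.1 × 10^2 cm²

area = 4.82 cm × 65 cm = 313.3 cm².
4.82 has 3 significant figures; 65 has 2.
Division/multiplication keeps the fewest: 2 significant figures.
Rounded: 3.1 × 10^2 cm².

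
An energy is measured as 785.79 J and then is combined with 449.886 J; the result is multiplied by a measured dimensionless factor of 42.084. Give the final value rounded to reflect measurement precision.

52002 J

785.79 J + 449.886 J = 1235.676 J; the sum is limited to 2 decimal places (6 s.f.).
Carrying full precision, 1235.676 × 42.084 = 52002.188784 J; 42.084 has 5 s.f., so the result keeps min(6, 5) = 5 s.f.
Rounded to 5 significant figures: 52002 J.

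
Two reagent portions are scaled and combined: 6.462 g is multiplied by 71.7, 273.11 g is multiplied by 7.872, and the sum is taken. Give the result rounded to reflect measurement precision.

2.613 × 10³ g

6.462 × 71.7 = 463.3254 → 4.63 × 10² g (3 s.f., last digit at the 10^0 place).
273.11 × 7.872 = 2149.92192 → 2.150 × 10³ g (4 s.f., last digit at the 10^0 place).
Sum: 2613.24732 g; keep the coarser place, 10^0.
Result: 2.613 × 10³ g.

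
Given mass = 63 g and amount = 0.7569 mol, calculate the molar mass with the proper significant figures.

molar mass = 63 g ÷ 0.7569 mol = 83.2342449465… g/mol.
63 has 2 significant figures; 0.7569 has 4.
Division/multiplication keeps the fewest: 2 significant figures.
Rounded: 83 g/mol.

83 g/mol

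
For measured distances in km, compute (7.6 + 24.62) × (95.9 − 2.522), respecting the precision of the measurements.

7.6 + 24.62 = 32.22, limited to 1 d.p. → 3 s.f.; 95.9 − 2.522 = 93.378, limited to 1 d.p. → 3 s.f.
Carrying full precision, 32.22 × 93.378 = 3008.63916; keep min(3, 3) = 3 s.f.
Rounded to 3 significant figures: 3.01 × 10³ km².

3.01 × 10³ km²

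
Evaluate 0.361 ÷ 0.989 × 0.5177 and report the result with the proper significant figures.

0.361 ÷ 0.989 × 0.5177 = 0.188968351871…
Multiplication/division keeps the fewest significant figures: 0.361 → 3 s.f., 0.989 → 3 s.f., 0.5177 → 4 s.f.; limit is 3.
Rounded to 3 significant figures: 0.189.

0.189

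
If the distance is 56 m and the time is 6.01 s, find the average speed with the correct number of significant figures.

average speed = 56 m ÷ 6.01 s = 9.31780366057… m/s.
56 has 2 significant figures; 6.01 has 3.
Division/multiplication keeps the fewest: 2 significant figures.
Rounded: 9.3 m/s.

9.3 m/s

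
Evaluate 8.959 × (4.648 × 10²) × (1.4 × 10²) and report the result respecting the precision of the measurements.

8.959 × (4.648 × 10²) × (1.4 × 10²) = 582980.048
Multiplication/division keeps the fewest significant figures: 8.959 → 4 s.f., 4.648 × 10² → 4 s.f., 1.4 × 10² → 2 s.f.; limit is 2.
Rounded to 2 significant figures: 5.8 × 10⁵.

5.8 × 10⁵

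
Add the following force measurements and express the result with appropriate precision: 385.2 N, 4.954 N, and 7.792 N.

385.2 N + 4.954 N + 7.792 N = 397.946 N.
Addition/subtraction keeps the fewest decimal places: 385.2 → 1 decimal place, 4.954 → 3 decimal places, 7.792 → 3 decimal places; limit is 1.
Rounded to 1 decimal place: 3.979 × 10^2 N.

3.979 × 10^2 N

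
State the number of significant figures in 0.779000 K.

6

0.779000: leading zeros are not significant; trailing zeros after a decimal point are significant.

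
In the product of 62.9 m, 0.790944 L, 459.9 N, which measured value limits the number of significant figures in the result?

62.9 m → 3 s.f.; 0.790944 L → 6 s.f.; 459.9 N → 4 s.f.
The fewest is 3 significant figures, from 62.9 m.

62.9 m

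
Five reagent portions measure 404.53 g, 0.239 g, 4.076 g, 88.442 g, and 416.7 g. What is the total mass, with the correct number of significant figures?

404.53 g + 0.239 g + 4.076 g + 88.442 g + 416.7 g = 913.987 g.
Addition/subtraction keeps the fewest decimal places: 404.53 → 2 decimal places, 0.239 → 3 decimal places, 4.076 → 3 decimal places, 88.442 → 3 decimal places, 416.7 → 1 decimal place; limit is 1.
Rounded to 1 decimal place: 914.0 g.

914.0 g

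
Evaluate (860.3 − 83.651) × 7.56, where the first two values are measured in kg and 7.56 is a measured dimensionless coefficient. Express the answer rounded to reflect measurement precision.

5.87 × 10^3 kg

860.3 kg − 83.651 kg = 776.649 kg; the difference is limited to 1 decimal place (4 s.f.).
Carrying full precision, 776.649 × 7.56 = 5871.46644 kg; 7.56 has 3 s.f., so the result keeps min(4, 3) = 3 s.f.
Rounded to 3 significant figures: 5.87 × 10^3 kg.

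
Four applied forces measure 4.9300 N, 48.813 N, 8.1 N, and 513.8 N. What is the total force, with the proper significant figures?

5.756 × 10^2 N

4.9300 N + 48.813 N + 8.1 N + 513.8 N = 575.6430 N.
Addition/subtraction keeps the fewest decimal places: 4.9300 → 4 decimal places, 48.813 → 3 decimal places, 8.1 → 1 decimal place, 513.8 → 1 decimal place; limit is 1.
Rounded to 1 decimal place: 5.756 × 10^2 N.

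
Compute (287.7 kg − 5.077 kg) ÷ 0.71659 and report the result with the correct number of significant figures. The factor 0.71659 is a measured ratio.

394.4 kg

287.7 kg − 5.077 kg = 282.623 kg; the difference is limited to 1 decimal place (4 s.f.).
Carrying full precision, 282.623 ÷ 0.71659 = 394.399866032… kg; 0.71659 has 5 s.f., so the result keeps min(4, 5) = 4 s.f.
Rounded to 4 significant figures: 394.4 kg.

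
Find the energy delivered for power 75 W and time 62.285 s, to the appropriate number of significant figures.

4.7 × 10³ J

energy delivered = 75 W × 62.285 s = 4671.375 J.
75 has 2 significant figures; 62.285 has 5.
Division/multiplication keeps the fewest: 2 significant figures.
Rounded: 4.7 × 10³ J.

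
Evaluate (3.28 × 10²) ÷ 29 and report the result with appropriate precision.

11

(3.28 × 10²) ÷ 29 = 11.3103448276…
Multiplication/division keeps the fewest significant figures: 3.28 × 10² → 3 s.f., 29 → 2 s.f.; limit is 2.
Rounded to 2 significant figures: 11.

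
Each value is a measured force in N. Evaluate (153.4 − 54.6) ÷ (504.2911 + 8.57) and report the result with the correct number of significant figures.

153.4 − 54.6 = 98.8, limited to 1 d.p. → 3 s.f.; 504.2911 + 8.57 = 512.8611, limited to 2 d.p. → 5 s.f.
Carrying full precision, 98.8 ÷ 512.8611 = 0.192644753131…; keep min(3, 5) = 3 s.f.
Rounded to 3 significant figures: 0.193.

0.193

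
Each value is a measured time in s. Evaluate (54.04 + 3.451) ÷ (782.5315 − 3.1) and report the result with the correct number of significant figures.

0.07376

54.04 + 3.451 = 57.491, limited to 2 d.p. → 4 s.f.; 782.5315 − 3.1 = 779.4315, limited to 1 d.p. → 4 s.f.
Carrying full precision, 57.491 ÷ 779.4315 = 0.0737601700727…; keep min(4, 4) = 4 s.f.
Rounded to 4 significant figures: 0.07376.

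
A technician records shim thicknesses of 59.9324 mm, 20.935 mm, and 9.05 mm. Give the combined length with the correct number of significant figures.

89.92 mm

59.9324 mm + 20.935 mm + 9.05 mm = 89.9174 mm.
Addition/subtraction keeps the fewest decimal places: 59.9324 → 4 decimal places, 20.935 → 3 decimal places, 9.05 → 2 decimal places; limit is 2.
Rounded to 2 decimal places: 89.92 mm.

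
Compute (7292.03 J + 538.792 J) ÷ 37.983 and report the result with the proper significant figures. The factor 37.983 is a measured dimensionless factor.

206.17 J

7292.03 J + 538.792 J = 7830.822 J; the sum is limited to 2 decimal places (6 s.f.).
Carrying full precision, 7830.822 ÷ 37.983 = 206.166495537… J; 37.983 has 5 s.f., so the result keeps min(6, 5) = 5 s.f.
Rounded to 5 significant figures: 206.17 J.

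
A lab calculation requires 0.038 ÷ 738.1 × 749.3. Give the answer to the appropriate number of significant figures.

0.039

0.038 ÷ 738.1 × 749.3 = 0.0385766156347…
Multiplication/division keeps the fewest significant figures: 0.038 → 2 s.f., 738.1 → 4 s.f., 749.3 → 4 s.f.; limit is 2.
Rounded to 2 significant figures: 0.039.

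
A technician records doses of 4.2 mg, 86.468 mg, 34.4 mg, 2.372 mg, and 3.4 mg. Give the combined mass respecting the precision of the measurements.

4.2 mg + 86.468 mg + 34.4 mg + 2.372 mg + 3.4 mg = 130.840 mg.
Addition/subtraction keeps the fewest decimal places: 4.2 → 1 decimal place, 86.468 → 3 decimal places, 34.4 → 1 decimal place, 2.372 → 3 decimal places, 3.4 → 1 decimal place; limit is 1.
Rounded to 1 decimal place: 130.8 mg.

130.8 mg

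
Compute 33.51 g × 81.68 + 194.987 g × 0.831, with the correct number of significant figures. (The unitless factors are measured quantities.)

33.51 × 81.68 = 2737.0968 → 2737 g (4 s.f., last digit at the 10^0 place).
194.987 × 0.831 = 162.034197 → 162 g (3 s.f., last digit at the 10^0 place).
Sum: 2899.130997 g; keep the coarser place, 10^0.
Result: 2899 g.

2899 g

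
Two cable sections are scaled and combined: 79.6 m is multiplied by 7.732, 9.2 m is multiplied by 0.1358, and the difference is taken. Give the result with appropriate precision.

614 m

79.6 × 7.732 = 615.4672 → 615 m (3 s.f., last digit at the 10^0 place).
9.2 × 0.1358 = 1.24936 → 1.2 m (2 s.f., last digit at the 10^-1 place).
Difference: 614.21784 m; keep the coarser place, 10^0.
Result: 614 m.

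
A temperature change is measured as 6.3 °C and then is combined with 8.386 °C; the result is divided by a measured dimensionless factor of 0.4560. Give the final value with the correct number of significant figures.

32.2 °C

6.3 °C + 8.386 °C = 14.686 °C; the sum is limited to 1 decimal place (3 s.f.).
Carrying full precision, 14.686 ÷ 0.4560 = 32.2061403509… °C; 0.4560 has 4 s.f., so the result keeps min(3, 4) = 3 s.f.
Rounded to 3 significant figures: 32.2 °C.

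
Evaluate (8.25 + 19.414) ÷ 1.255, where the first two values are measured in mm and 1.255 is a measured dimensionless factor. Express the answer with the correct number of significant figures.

22.04 mm

8.25 mm + 19.414 mm = 27.664 mm; the sum is limited to 2 decimal places (4 s.f.).
Carrying full precision, 27.664 ÷ 1.255 = 22.0430278884… mm; 1.255 has 4 s.f., so the result keeps min(4, 4) = 4 s.f.
Rounded to 4 significant figures: 22.04 mm.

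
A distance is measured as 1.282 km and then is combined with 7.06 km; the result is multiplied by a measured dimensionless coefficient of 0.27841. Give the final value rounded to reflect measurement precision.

2.32 km

1.282 km + 7.06 km = 8.342 km; the sum is limited to 2 decimal places (3 s.f.).
Carrying full precision, 8.342 × 0.27841 = 2.32249622 km; 0.27841 has 5 s.f., so the result keeps min(3, 5) = 3 s.f.
Rounded to 3 significant figures: 2.32 km.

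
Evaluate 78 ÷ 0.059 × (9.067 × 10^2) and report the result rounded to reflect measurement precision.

1.2 × 10^6

78 ÷ 0.059 × (9.067 × 10^2) = 1198688.13559…
Multiplication/division keeps the fewest significant figures: 78 → 2 s.f., 0.059 → 2 s.f., 9.067 × 10^2 → 4 s.f.; limit is 2.
Rounded to 2 significant figures: 1.2 × 10^6.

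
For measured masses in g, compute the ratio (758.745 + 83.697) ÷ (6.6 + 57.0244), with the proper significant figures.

13.2

758.745 + 83.697 = 842.442, limited to 3 d.p. → 6 s.f.; 6.6 + 57.0244 = 63.6244, limited to 1 d.p. → 3 s.f.
Carrying full precision, 842.442 ÷ 63.6244 = 13.2408635681…; keep min(6, 3) = 3 s.f.
Rounded to 3 significant figures: 13.2.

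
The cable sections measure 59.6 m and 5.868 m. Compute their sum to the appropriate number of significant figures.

65.5 m

59.6 m + 5.868 m = 65.468 m.
Addition/subtraction keeps the fewest decimal places: 59.6 → 1 decimal place, 5.868 → 3 decimal places; limit is 1.
Rounded to 1 decimal place: 65.5 m.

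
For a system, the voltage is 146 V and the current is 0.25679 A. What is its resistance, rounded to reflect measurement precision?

resistance = 146 V ÷ 0.25679 A = 568.557965653… Ω.
146 has 3 significant figures; 0.25679 has 5.
Division/multiplication keeps the fewest: 3 significant figures.
Rounded: 569 Ω.

569 Ω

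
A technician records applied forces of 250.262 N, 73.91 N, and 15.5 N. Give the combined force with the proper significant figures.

339.7 N

250.262 N + 73.91 N + 15.5 N = 339.672 N.
Addition/subtraction keeps the fewest decimal places: 250.262 → 3 decimal places, 73.91 → 2 decimal places, 15.5 → 1 decimal place; limit is 1.
Rounded to 1 decimal place: 339.7 N.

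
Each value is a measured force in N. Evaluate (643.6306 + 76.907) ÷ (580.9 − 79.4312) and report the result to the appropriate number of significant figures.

643.6306 + 76.907 = 720.5376, limited to 3 d.p. → 6 s.f.; 580.9 − 79.4312 = 501.4688, limited to 1 d.p. → 4 s.f.
Carrying full precision, 720.5376 ÷ 501.4688 = 1.43685429682…; keep min(6, 4) = 4 s.f.
Rounded to 4 significant figures: 1.437.

1.437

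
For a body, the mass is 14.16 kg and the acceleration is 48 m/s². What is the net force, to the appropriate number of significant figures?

6.8 × 10² N

net force = 14.16 kg × 48 m/s² = 679.68 N.
14.16 has 4 significant figures; 48 has 2.
Division/multiplication keeps the fewest: 2 significant figures.
Rounded: 6.8 × 10² N.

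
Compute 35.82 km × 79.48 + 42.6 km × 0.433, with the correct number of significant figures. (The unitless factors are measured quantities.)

35.82 × 79.48 = 2846.9736 → 2847 km (4 s.f., last digit at the 10^0 place).
42.6 × 0.433 = 18.4458 → 18.4 km (3 s.f., last digit at the 10^-1 place).
Sum: 2865.4194 km; keep the coarser place, 10^0.
Result: 2865 km.

2865 km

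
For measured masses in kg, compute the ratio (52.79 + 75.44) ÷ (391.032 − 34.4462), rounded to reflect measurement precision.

3.5960 × 10⁻¹

52.79 + 75.44 = 128.23, limited to 2 d.p. → 5 s.f.; 391.032 − 34.4462 = 356.5858, limited to 3 d.p. → 6 s.f.
Carrying full precision, 128.23 ÷ 356.5858 = 0.359604897335…; keep min(5, 6) = 5 s.f.
Rounded to 5 significant figures: 3.5960 × 10⁻¹.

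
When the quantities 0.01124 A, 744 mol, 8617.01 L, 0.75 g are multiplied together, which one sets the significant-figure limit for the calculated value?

0.01124 A → 4 s.f.; 744 mol → 3 s.f.; 8617.01 L → 6 s.f.; 0.75 g → 2 s.f.
The fewest is 2 significant figures, from 0.75 g.

0.75 g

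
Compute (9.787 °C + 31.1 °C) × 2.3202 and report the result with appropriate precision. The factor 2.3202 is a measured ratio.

9.787 °C + 31.1 °C = 40.887 °C; the sum is limited to 1 decimal place (3 s.f.).
Carrying full precision, 40.887 × 2.3202 = 94.8660174 °C; 2.3202 has 5 s.f., so the result keeps min(3, 5) = 3 s.f.
Rounded to 3 significant figures: 94.9 °C.

94.9 °C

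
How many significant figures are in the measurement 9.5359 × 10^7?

9.5359 × 10^7: in scientific notation every digit of the coefficient is significant.

5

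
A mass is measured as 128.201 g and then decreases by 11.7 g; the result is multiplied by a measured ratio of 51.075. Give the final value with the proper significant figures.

5.950 × 10³ g

128.201 g − 11.7 g = 116.501 g; the difference is limited to 1 decimal place (4 s.f.).
Carrying full precision, 116.501 × 51.075 = 5950.288575 g; 51.075 has 5 s.f., so the result keeps min(4, 5) = 4 s.f.
Rounded to 4 significant figures: 5.950 × 10³ g.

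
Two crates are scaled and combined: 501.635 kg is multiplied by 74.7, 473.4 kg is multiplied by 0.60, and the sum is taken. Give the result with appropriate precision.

3.78 × 10⁴ kg

501.635 × 74.7 = 37472.1345 → 3.75 × 10⁴ kg (3 s.f., last digit at the 10^2 place).
473.4 × 0.60 = 284.04 → 2.8 × 10² kg (2 s.f., last digit at the 10^1 place).
Sum: 37756.1745 kg; keep the coarser place, 10^2.
Result: 3.78 × 10⁴ kg.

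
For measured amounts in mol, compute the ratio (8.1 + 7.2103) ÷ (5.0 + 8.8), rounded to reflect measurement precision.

1.11

8.1 + 7.2103 = 15.3103, limited to 1 d.p. → 3 s.f.; 5.0 + 8.8 = 13.8, limited to 1 d.p. → 3 s.f.
Carrying full precision, 15.3103 ÷ 13.8 = 1.10944202899…; keep min(3, 3) = 3 s.f.
Rounded to 3 significant figures: 1.11.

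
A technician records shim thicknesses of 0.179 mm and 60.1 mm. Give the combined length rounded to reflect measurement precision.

60.3 mm

0.179 mm + 60.1 mm = 60.279 mm.
Addition/subtraction keeps the fewest decimal places: 0.179 → 3 decimal places, 60.1 → 1 decimal place; limit is 1.
Rounded to 1 decimal place: 60.3 mm.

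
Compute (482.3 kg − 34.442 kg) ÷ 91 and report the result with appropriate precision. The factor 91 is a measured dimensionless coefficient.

4.9 kg

482.3 kg − 34.442 kg = 447.858 kg; the difference is limited to 1 decimal place (4 s.f.).
Carrying full precision, 447.858 ÷ 91 = 4.92151648352… kg; 91 has 2 s.f., so the result keeps min(4, 2) = 2 s.f.
Rounded to 2 significant figures: 4.9 kg.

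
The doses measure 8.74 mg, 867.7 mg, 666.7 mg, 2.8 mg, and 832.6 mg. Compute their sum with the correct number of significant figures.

8.74 mg + 867.7 mg + 666.7 mg + 2.8 mg + 832.6 mg = 2378.54 mg.
Addition/subtraction keeps the fewest decimal places: 8.74 → 2 decimal places, 867.7 → 1 decimal place, 666.7 → 1 decimal place, 2.8 → 1 decimal place, 832.6 → 1 decimal place; limit is 1.
Rounded to 1 decimal place: 2378.5 mg.

2378.5 mg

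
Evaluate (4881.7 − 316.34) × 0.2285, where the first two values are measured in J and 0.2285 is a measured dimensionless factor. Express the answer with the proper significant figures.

4881.7 J − 316.34 J = 4565.36 J; the difference is limited to 1 decimal place (5 s.f.).
Carrying full precision, 4565.36 × 0.2285 = 1043.18476 J; 0.2285 has 4 s.f., so the result keeps min(5, 4) = 4 s.f.
Rounded to 4 significant figures: 1043 J.

1043 J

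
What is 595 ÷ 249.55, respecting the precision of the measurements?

595 ÷ 249.55 = 2.38429172511…
Multiplication/division keeps the fewest significant figures: 595 → 3 s.f., 249.55 → 5 s.f.; limit is 3.
Rounded to 3 significant figures: 2.38.

2.38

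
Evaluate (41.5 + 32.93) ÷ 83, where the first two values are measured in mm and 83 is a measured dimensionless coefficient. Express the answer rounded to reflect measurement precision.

41.5 mm + 32.93 mm = 74.43 mm; the sum is limited to 1 decimal place (3 s.f.).
Carrying full precision, 74.43 ÷ 83 = 0.896746987952… mm; 83 has 2 s.f., so the result keeps min(3, 2) = 2 s.f.
Rounded to 2 significant figures: 9.0 × 10⁻¹ mm.

9.0 × 10⁻¹ mm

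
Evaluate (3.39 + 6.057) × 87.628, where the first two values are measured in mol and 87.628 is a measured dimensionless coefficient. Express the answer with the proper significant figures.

3.39 mol + 6.057 mol = 9.447 mol; the sum is limited to 2 decimal places (3 s.f.).
Carrying full precision, 9.447 × 87.628 = 827.821716 mol; 87.628 has 5 s.f., so the result keeps min(3, 5) = 3 s.f.
Rounded to 3 significant figures: 8.28 × 10² mol.

8.28 × 10² mol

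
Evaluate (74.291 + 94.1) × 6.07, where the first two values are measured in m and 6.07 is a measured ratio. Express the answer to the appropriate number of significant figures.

74.291 m + 94.1 m = 168.391 m; the sum is limited to 1 decimal place (4 s.f.).
Carrying full precision, 168.391 × 6.07 = 1022.13337 m; 6.07 has 3 s.f., so the result keeps min(4, 3) = 3 s.f.
Rounded to 3 significant figures: 1.02 × 10³ m.

1.02 × 10³ m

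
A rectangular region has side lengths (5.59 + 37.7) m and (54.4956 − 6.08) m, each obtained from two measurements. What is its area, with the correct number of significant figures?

2.10 × 10^3 m²

5.59 + 37.7 = 43.29, limited to 1 d.p. → 3 s.f.; 54.4956 − 6.08 = 48.4156, limited to 2 d.p. → 4 s.f.
Carrying full precision, 43.29 × 48.4156 = 2095.911324; keep min(3, 4) = 3 s.f.
Rounded to 3 significant figures: 2.10 × 10^3 m².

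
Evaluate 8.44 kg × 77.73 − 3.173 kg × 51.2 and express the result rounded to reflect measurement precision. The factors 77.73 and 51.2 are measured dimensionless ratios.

494 kg

8.44 × 77.73 = 656.0412 → 656 kg (3 s.f., last digit at the 10^0 place).
3.173 × 51.2 = 162.4576 → 162 kg (3 s.f., last digit at the 10^0 place).
Difference: 493.5836 kg; keep the coarser place, 10^0.
Result: 494 kg.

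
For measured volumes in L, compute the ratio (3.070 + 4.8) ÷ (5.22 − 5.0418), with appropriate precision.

44

3.070 + 4.8 = 7.870, limited to 1 d.p. → 2 s.f.; 5.22 − 5.0418 = 0.1782, limited to 2 d.p. → 2 s.f.
Carrying full precision, 7.870 ÷ 0.1782 = 44.1638608305…; keep min(2, 2) = 2 s.f.
Rounded to 2 significant figures: 44.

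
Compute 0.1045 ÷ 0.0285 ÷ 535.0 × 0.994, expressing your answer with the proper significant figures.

0.1045 ÷ 0.0285 ÷ 535.0 × 0.994 = 0.00681246105919…
Multiplication/division keeps the fewest significant figures: 0.1045 → 4 s.f., 0.0285 → 3 s.f., 535.0 → 4 s.f., 0.994 → 3 s.f.; limit is 3.
Rounded to 3 significant figures: 0.00681.

0.00681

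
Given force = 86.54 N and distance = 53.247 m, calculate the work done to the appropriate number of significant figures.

work done = 86.54 N × 53.247 m = 4607.99538 J.
86.54 has 4 significant figures; 53.247 has 5.
Division/multiplication keeps the fewest: 4 significant figures.
Rounded: 4.608 × 10³ J.

4.608 × 10³ J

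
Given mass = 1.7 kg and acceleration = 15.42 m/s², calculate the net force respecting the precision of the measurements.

net force = 1.7 kg × 15.42 m/s² = 26.214 N.
1.7 has 2 significant figures; 15.42 has 4.
Division/multiplication keeps the fewest: 2 significant figures.
Rounded: 26 N.

26 N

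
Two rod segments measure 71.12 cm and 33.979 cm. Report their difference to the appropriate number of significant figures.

37.14 cm

71.12 cm − 33.979 cm = 37.141 cm.
Addition/subtraction keeps the fewest decimal places: 71.12 → 2 decimal places, 33.979 → 3 decimal places; limit is 2.
Rounded to 2 decimal places: 37.14 cm.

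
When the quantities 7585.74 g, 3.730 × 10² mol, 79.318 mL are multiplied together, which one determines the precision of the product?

7585.74 g → 6 s.f.; 3.730 × 10² mol → 4 s.f.; 79.318 mL → 5 s.f.
The fewest is 4 significant figures, from 3.730 × 10² mol.

3.730 × 10² mol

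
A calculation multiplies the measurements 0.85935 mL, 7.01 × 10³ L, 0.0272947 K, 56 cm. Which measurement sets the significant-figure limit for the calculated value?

0.85935 mL → 5 s.f.; 7.01 × 10³ L → 3 s.f.; 0.0272947 K → 6 s.f.; 56 cm → 2 s.f.
The fewest is 2 significant figures, from 56 cm.

56 cm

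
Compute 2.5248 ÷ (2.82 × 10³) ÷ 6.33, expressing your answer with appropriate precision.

2.5248 ÷ (2.82 × 10³) ÷ 6.33 = 0.000141440623845…
Multiplication/division keeps the fewest significant figures: 2.5248 → 5 s.f., 2.82 × 10³ → 3 s.f., 6.33 → 3 s.f.; limit is 3.
Rounded to 3 significant figures: 1.41 × 10⁻⁴.

1.41 × 10⁻⁴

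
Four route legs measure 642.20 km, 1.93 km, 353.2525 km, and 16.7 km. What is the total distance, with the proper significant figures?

642.20 km + 1.93 km + 353.2525 km + 16.7 km = 1014.0825 km.
Addition/subtraction keeps the fewest decimal places: 642.20 → 2 decimal places, 1.93 → 2 decimal places, 353.2525 → 4 decimal places, 16.7 → 1 decimal place; limit is 1.
Rounded to 1 decimal place: 1014.1 km.

1014.1 km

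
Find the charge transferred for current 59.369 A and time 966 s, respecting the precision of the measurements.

5.74 × 10⁴ C

charge transferred = 59.369 A × 966 s = 57350.454 C.
59.369 has 5 significant figures; 966 has 3.
Division/multiplication keeps the fewest: 3 significant figures.
Rounded: 5.74 × 10⁴ C.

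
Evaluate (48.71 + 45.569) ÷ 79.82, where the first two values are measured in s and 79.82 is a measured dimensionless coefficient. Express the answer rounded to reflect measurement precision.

48.71 s + 45.569 s = 94.279 s; the sum is limited to 2 decimal places (4 s.f.).
Carrying full precision, 94.279 ÷ 79.82 = 1.18114507642… s; 79.82 has 4 s.f., so the result keeps min(4, 4) = 4 s.f.
Rounded to 4 significant figures: 1.181 s.

1.181 s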